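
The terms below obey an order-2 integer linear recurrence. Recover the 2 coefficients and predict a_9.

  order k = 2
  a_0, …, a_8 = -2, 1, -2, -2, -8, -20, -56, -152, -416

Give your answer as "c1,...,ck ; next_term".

  a_2 = 2·1 + 2·-2 = -2
  a_3 = 2·-2 + 2·1 = -2
  a_4 = 2·-2 + 2·-2 = -8
  a_5 = 2·-8 + 2·-2 = -20
  a_6 = 2·-20 + 2·-8 = -56
  a_7 = 2·-56 + 2·-20 = -152
  a_8 = 2·-152 + 2·-56 = -416
  a_9 = 2·-416 + 2·-152 = -1136

2,2 ; -1136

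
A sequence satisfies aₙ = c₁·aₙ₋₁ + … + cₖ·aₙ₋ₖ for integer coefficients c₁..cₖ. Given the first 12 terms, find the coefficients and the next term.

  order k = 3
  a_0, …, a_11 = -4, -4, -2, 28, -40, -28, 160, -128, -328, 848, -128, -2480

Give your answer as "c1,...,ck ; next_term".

  a_3 = -2·-2 + -4·-4 + -2·-4 = 28
  a_4 = -2·28 + -4·-2 + -2·-4 = -40
  a_5 = -2·-40 + -4·28 + -2·-2 = -28
  a_6 = -2·-28 + -4·-40 + -2·28 = 160
  a_7 = -2·160 + -4·-28 + -2·-40 = -128
  a_8 = -2·-128 + -4·160 + -2·-28 = -328
  a_9 = -2·-328 + -4·-128 + -2·160 = 848
  a_10 = -2·848 + -4·-328 + -2·-128 = -128
  a_11 = -2·-128 + -4·848 + -2·-328 = -2480
  a_12 = -2·-2480 + -4·-128 + -2·848 = 3776

-2,-4,-2 ; 3776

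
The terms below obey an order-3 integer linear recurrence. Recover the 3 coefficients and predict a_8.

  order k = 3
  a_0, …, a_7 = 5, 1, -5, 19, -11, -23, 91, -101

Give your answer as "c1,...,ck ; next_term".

  a_3 = -1·-5 + -1·1 + 3·5 = 19
  a_4 = -1·19 + -1·-5 + 3·1 = -11
  a_5 = -1·-11 + -1·19 + 3·-5 = -23
  a_6 = -1·-23 + -1·-11 + 3·19 = 91
  a_7 = -1·91 + -1·-23 + 3·-11 = -101
  a_8 = -1·-101 + -1·91 + 3·-23 = -59

-1,-1,3 ; -59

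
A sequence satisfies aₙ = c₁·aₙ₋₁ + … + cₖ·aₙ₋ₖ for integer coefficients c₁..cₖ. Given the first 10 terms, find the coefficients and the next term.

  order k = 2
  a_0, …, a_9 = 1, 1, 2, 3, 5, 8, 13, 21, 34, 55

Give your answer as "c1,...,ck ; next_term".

1,1 ; 89

  a_2 = 1·1 + 1·1 = 2
  a_3 = 1·2 + 1·1 = 3
  a_4 = 1·3 + 1·2 = 5
  a_5 = 1·5 + 1·3 = 8
  a_6 = 1·8 + 1·5 = 13
  a_7 = 1·13 + 1·8 = 21
  a_8 = 1·21 + 1·13 = 34
  a_9 = 1·34 + 1·21 = 55
  a_10 = 1·55 + 1·34 = 89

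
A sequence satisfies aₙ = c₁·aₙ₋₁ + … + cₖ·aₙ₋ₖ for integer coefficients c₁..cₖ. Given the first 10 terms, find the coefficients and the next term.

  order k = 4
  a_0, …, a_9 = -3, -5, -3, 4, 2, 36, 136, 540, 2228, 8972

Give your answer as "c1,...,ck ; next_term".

3,4,2,-4 ; 36364

  a_4 = 3·4 + 4·-3 + 2·-5 + -4·-3 = 2
  a_5 = 3·2 + 4·4 + 2·-3 + -4·-5 = 36
  a_6 = 3·36 + 4·2 + 2·4 + -4·-3 = 136
  a_7 = 3·136 + 4·36 + 2·2 + -4·4 = 540
  a_8 = 3·540 + 4·136 + 2·36 + -4·2 = 2228
  a_9 = 3·2228 + 4·540 + 2·136 + -4·36 = 8972
  a_10 = 3·8972 + 4·2228 + 2·540 + -4·136 = 36364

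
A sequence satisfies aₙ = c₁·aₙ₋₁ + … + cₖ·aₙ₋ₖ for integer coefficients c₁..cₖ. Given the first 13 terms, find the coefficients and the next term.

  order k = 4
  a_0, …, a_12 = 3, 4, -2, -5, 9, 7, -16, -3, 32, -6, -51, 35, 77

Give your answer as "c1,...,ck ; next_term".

0,-1,1,1 ; -92

  a_4 = 0·-5 + -1·-2 + 1·4 + 1·3 = 9
  a_5 = 0·9 + -1·-5 + 1·-2 + 1·4 = 7
  a_6 = 0·7 + -1·9 + 1·-5 + 1·-2 = -16
  a_7 = 0·-16 + -1·7 + 1·9 + 1·-5 = -3
  a_8 = 0·-3 + -1·-16 + 1·7 + 1·9 = 32
  a_9 = 0·32 + -1·-3 + 1·-16 + 1·7 = -6
  a_10 = 0·-6 + -1·32 + 1·-3 + 1·-16 = -51
  a_11 = 0·-51 + -1·-6 + 1·32 + 1·-3 = 35
  a_12 = 0·35 + -1·-51 + 1·-6 + 1·32 = 77
  a_13 = 0·77 + -1·35 + 1·-51 + 1·-6 = -92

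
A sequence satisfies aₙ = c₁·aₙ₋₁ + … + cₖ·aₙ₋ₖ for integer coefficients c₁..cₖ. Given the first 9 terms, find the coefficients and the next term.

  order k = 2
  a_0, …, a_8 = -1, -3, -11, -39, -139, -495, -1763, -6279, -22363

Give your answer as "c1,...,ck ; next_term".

3,2 ; -79647

  a_2 = 3·-3 + 2·-1 = -11
  a_3 = 3·-11 + 2·-3 = -39
  a_4 = 3·-39 + 2·-11 = -139
  a_5 = 3·-139 + 2·-39 = -495
  a_6 = 3·-495 + 2·-139 = -1763
  a_7 = 3·-1763 + 2·-495 = -6279
  a_8 = 3·-6279 + 2·-1763 = -22363
  a_9 = 3·-22363 + 2·-6279 = -79647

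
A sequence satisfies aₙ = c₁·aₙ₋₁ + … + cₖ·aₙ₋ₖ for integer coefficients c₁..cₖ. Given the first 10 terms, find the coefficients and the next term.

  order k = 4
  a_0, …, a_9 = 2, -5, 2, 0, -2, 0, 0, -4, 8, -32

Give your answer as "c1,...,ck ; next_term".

-3,2,2,2 ; 104

  a_4 = -3·0 + 2·2 + 2·-5 + 2·2 = -2
  a_5 = -3·-2 + 2·0 + 2·2 + 2·-5 = 0
  a_6 = -3·0 + 2·-2 + 2·0 + 2·2 = 0
  a_7 = -3·0 + 2·0 + 2·-2 + 2·0 = -4
  a_8 = -3·-4 + 2·0 + 2·0 + 2·-2 = 8
  a_9 = -3·8 + 2·-4 + 2·0 + 2·0 = -32
  a_10 = -3·-32 + 2·8 + 2·-4 + 2·0 = 104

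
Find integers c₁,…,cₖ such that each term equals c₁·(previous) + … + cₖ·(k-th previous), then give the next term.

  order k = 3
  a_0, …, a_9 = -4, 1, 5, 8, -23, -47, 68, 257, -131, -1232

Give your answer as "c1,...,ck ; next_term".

0,-4,-3 ; -247

  a_3 = 0·5 + -4·1 + -3·-4 = 8
  a_4 = 0·8 + -4·5 + -3·1 = -23
  a_5 = 0·-23 + -4·8 + -3·5 = -47
  a_6 = 0·-47 + -4·-23 + -3·8 = 68
  a_7 = 0·68 + -4·-47 + -3·-23 = 257
  a_8 = 0·257 + -4·68 + -3·-47 = -131
  a_9 = 0·-131 + -4·257 + -3·68 = -1232
  a_10 = 0·-1232 + -4·-131 + -3·257 = -247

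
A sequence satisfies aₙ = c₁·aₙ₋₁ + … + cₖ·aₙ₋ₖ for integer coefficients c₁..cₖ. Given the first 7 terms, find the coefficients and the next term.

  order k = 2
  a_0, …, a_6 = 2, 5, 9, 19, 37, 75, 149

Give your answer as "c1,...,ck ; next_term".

1,2 ; 299

  a_2 = 1·5 + 2·2 = 9
  a_3 = 1·9 + 2·5 = 19
  a_4 = 1·19 + 2·9 = 37
  a_5 = 1·37 + 2·19 = 75
  a_6 = 1·75 + 2·37 = 149
  a_7 = 1·149 + 2·75 = 299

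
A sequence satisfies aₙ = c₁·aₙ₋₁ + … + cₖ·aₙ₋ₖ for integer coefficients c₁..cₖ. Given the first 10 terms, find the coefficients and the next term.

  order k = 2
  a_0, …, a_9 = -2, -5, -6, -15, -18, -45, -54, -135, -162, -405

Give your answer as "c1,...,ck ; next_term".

0,3 ; -486

  a_2 = 0·-5 + 3·-2 = -6
  a_3 = 0·-6 + 3·-5 = -15
  a_4 = 0·-15 + 3·-6 = -18
  a_5 = 0·-18 + 3·-15 = -45
  a_6 = 0·-45 + 3·-18 = -54
  a_7 = 0·-54 + 3·-45 = -135
  a_8 = 0·-135 + 3·-54 = -162
  a_9 = 0·-162 + 3·-135 = -405
  a_10 = 0·-405 + 3·-162 = -486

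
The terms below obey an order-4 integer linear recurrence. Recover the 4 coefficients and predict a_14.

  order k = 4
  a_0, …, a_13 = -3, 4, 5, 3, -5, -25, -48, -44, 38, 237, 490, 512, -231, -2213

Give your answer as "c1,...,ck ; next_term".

  a_4 = 2·3 + -2·5 + -1·4 + -1·-3 = -5
  a_5 = 2·-5 + -2·3 + -1·5 + -1·4 = -25
  a_6 = 2·-25 + -2·-5 + -1·3 + -1·5 = -48
  a_7 = 2·-48 + -2·-25 + -1·-5 + -1·3 = -44
  a_8 = 2·-44 + -2·-48 + -1·-25 + -1·-5 = 38
  a_9 = 2·38 + -2·-44 + -1·-48 + -1·-25 = 237
  a_10 = 2·237 + -2·38 + -1·-44 + -1·-48 = 490
  a_11 = 2·490 + -2·237 + -1·38 + -1·-44 = 512
  a_12 = 2·512 + -2·490 + -1·237 + -1·38 = -231
  a_13 = 2·-231 + -2·512 + -1·490 + -1·237 = -2213
  a_14 = 2·-2213 + -2·-231 + -1·512 + -1·490 = -4966

2,-2,-1,-1 ; -4966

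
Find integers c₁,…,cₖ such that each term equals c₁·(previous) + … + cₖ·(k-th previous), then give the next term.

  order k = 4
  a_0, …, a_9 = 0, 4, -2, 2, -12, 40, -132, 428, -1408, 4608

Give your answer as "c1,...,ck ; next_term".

  a_4 = -2·2 + 4·-2 + 0·4 + 2·0 = -12
  a_5 = -2·-12 + 4·2 + 0·-2 + 2·4 = 40
  a_6 = -2·40 + 4·-12 + 0·2 + 2·-2 = -132
  a_7 = -2·-132 + 4·40 + 0·-12 + 2·2 = 428
  a_8 = -2·428 + 4·-132 + 0·40 + 2·-12 = -1408
  a_9 = -2·-1408 + 4·428 + 0·-132 + 2·40 = 4608
  a_10 = -2·4608 + 4·-1408 + 0·428 + 2·-132 = -15112

-2,4,0,2 ; -15112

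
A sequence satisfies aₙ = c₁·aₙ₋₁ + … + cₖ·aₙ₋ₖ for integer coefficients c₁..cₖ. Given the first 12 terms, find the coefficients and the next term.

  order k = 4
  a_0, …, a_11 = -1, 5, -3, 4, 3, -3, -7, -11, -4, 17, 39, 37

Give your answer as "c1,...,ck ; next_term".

1,-1,-1,-1 ; -15

  a_4 = 1·4 + -1·-3 + -1·5 + -1·-1 = 3
  a_5 = 1·3 + -1·4 + -1·-3 + -1·5 = -3
  a_6 = 1·-3 + -1·3 + -1·4 + -1·-3 = -7
  a_7 = 1·-7 + -1·-3 + -1·3 + -1·4 = -11
  a_8 = 1·-11 + -1·-7 + -1·-3 + -1·3 = -4
  a_9 = 1·-4 + -1·-11 + -1·-7 + -1·-3 = 17
  a_10 = 1·17 + -1·-4 + -1·-11 + -1·-7 = 39
  a_11 = 1·39 + -1·17 + -1·-4 + -1·-11 = 37
  a_12 = 1·37 + -1·39 + -1·17 + -1·-4 = -15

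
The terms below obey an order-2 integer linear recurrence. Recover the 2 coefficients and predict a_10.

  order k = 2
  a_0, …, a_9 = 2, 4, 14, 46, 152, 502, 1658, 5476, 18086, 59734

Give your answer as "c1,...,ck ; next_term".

3,1 ; 197288

  a_2 = 3·4 + 1·2 = 14
  a_3 = 3·14 + 1·4 = 46
  a_4 = 3·46 + 1·14 = 152
  a_5 = 3·152 + 1·46 = 502
  a_6 = 3·502 + 1·152 = 1658
  a_7 = 3·1658 + 1·502 = 5476
  a_8 = 3·5476 + 1·1658 = 18086
  a_9 = 3·18086 + 1·5476 = 59734
  a_10 = 3·59734 + 1·18086 = 197288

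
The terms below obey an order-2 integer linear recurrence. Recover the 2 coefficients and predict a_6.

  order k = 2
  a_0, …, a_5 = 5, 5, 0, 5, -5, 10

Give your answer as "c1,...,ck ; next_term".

  a_2 = -1·5 + 1·5 = 0
  a_3 = -1·0 + 1·5 = 5
  a_4 = -1·5 + 1·0 = -5
  a_5 = -1·-5 + 1·5 = 10
  a_6 = -1·10 + 1·-5 = -15

-1,1 ; -15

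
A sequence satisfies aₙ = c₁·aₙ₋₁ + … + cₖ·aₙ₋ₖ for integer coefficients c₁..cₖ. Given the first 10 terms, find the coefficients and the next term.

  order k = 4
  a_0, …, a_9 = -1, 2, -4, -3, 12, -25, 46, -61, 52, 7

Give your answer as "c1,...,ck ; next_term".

-2,-1,0,-2 ; -158

  a_4 = -2·-3 + -1·-4 + 0·2 + -2·-1 = 12
  a_5 = -2·12 + -1·-3 + 0·-4 + -2·2 = -25
  a_6 = -2·-25 + -1·12 + 0·-3 + -2·-4 = 46
  a_7 = -2·46 + -1·-25 + 0·12 + -2·-3 = -61
  a_8 = -2·-61 + -1·46 + 0·-25 + -2·12 = 52
  a_9 = -2·52 + -1·-61 + 0·46 + -2·-25 = 7
  a_10 = -2·7 + -1·52 + 0·-61 + -2·46 = -158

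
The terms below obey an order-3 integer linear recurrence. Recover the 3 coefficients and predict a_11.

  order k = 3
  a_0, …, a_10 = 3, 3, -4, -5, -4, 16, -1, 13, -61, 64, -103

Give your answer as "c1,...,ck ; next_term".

  a_3 = -1·-4 + 0·3 + -3·3 = -5
  a_4 = -1·-5 + 0·-4 + -3·3 = -4
  a_5 = -1·-4 + 0·-5 + -3·-4 = 16
  a_6 = -1·16 + 0·-4 + -3·-5 = -1
  a_7 = -1·-1 + 0·16 + -3·-4 = 13
  a_8 = -1·13 + 0·-1 + -3·16 = -61
  a_9 = -1·-61 + 0·13 + -3·-1 = 64
  a_10 = -1·64 + 0·-61 + -3·13 = -103
  a_11 = -1·-103 + 0·64 + -3·-61 = 286

-1,0,-3 ; 286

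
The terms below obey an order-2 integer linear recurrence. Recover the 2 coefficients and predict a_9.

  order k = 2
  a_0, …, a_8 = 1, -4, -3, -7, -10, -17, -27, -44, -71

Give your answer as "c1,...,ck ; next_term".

1,1 ; -115

  a_2 = 1·-4 + 1·1 = -3
  a_3 = 1·-3 + 1·-4 = -7
  a_4 = 1·-7 + 1·-3 = -10
  a_5 = 1·-10 + 1·-7 = -17
  a_6 = 1·-17 + 1·-10 = -27
  a_7 = 1·-27 + 1·-17 = -44
  a_8 = 1·-44 + 1·-27 = -71
  a_9 = 1·-71 + 1·-44 = -115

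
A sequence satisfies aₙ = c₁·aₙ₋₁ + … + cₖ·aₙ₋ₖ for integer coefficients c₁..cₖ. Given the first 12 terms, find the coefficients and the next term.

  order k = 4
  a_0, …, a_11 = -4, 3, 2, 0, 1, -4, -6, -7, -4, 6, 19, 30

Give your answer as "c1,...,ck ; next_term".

  a_4 = 1·0 + 0·2 + -1·3 + -1·-4 = 1
  a_5 = 1·1 + 0·0 + -1·2 + -1·3 = -4
  a_6 = 1·-4 + 0·1 + -1·0 + -1·2 = -6
  a_7 = 1·-6 + 0·-4 + -1·1 + -1·0 = -7
  a_8 = 1·-7 + 0·-6 + -1·-4 + -1·1 = -4
  a_9 = 1·-4 + 0·-7 + -1·-6 + -1·-4 = 6
  a_10 = 1·6 + 0·-4 + -1·-7 + -1·-6 = 19
  a_11 = 1·19 + 0·6 + -1·-4 + -1·-7 = 30
  a_12 = 1·30 + 0·19 + -1·6 + -1·-4 = 28

1,0,-1,-1 ; 28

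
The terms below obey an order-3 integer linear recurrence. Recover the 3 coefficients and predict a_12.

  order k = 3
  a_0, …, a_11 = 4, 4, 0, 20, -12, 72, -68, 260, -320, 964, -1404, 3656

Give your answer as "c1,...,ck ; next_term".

  a_3 = -1·0 + 3·4 + 2·4 = 20
  a_4 = -1·20 + 3·0 + 2·4 = -12
  a_5 = -1·-12 + 3·20 + 2·0 = 72
  a_6 = -1·72 + 3·-12 + 2·20 = -68
  a_7 = -1·-68 + 3·72 + 2·-12 = 260
  a_8 = -1·260 + 3·-68 + 2·72 = -320
  a_9 = -1·-320 + 3·260 + 2·-68 = 964
  a_10 = -1·964 + 3·-320 + 2·260 = -1404
  a_11 = -1·-1404 + 3·964 + 2·-320 = 3656
  a_12 = -1·3656 + 3·-1404 + 2·964 = -5940

-1,3,2 ; -5940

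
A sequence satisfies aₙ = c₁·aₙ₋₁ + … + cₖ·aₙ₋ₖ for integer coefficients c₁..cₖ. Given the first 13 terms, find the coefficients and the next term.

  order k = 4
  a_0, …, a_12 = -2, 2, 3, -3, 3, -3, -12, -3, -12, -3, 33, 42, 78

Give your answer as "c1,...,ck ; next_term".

  a_4 = 1·-3 + 0·3 + 0·2 + -3·-2 = 3
  a_5 = 1·3 + 0·-3 + 0·3 + -3·2 = -3
  a_6 = 1·-3 + 0·3 + 0·-3 + -3·3 = -12
  a_7 = 1·-12 + 0·-3 + 0·3 + -3·-3 = -3
  a_8 = 1·-3 + 0·-12 + 0·-3 + -3·3 = -12
  a_9 = 1·-12 + 0·-3 + 0·-12 + -3·-3 = -3
  a_10 = 1·-3 + 0·-12 + 0·-3 + -3·-12 = 33
  a_11 = 1·33 + 0·-3 + 0·-12 + -3·-3 = 42
  a_12 = 1·42 + 0·33 + 0·-3 + -3·-12 = 78
  a_13 = 1·78 + 0·42 + 0·33 + -3·-3 = 87

1,0,0,-3 ; 87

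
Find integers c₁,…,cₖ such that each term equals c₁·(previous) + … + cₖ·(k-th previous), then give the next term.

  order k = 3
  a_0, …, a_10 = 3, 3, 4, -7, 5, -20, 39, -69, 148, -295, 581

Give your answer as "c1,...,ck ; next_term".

  a_3 = -1·4 + 1·3 + -2·3 = -7
  a_4 = -1·-7 + 1·4 + -2·3 = 5
  a_5 = -1·5 + 1·-7 + -2·4 = -20
  a_6 = -1·-20 + 1·5 + -2·-7 = 39
  a_7 = -1·39 + 1·-20 + -2·5 = -69
  a_8 = -1·-69 + 1·39 + -2·-20 = 148
  a_9 = -1·148 + 1·-69 + -2·39 = -295
  a_10 = -1·-295 + 1·148 + -2·-69 = 581
  a_11 = -1·581 + 1·-295 + -2·148 = -1172

-1,1,-2 ; -1172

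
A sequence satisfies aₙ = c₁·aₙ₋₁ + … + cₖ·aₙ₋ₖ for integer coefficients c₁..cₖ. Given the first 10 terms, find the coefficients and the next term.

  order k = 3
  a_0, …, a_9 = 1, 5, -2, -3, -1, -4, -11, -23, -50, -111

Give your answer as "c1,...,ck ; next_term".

  a_3 = 2·-2 + 0·5 + 1·1 = -3
  a_4 = 2·-3 + 0·-2 + 1·5 = -1
  a_5 = 2·-1 + 0·-3 + 1·-2 = -4
  a_6 = 2·-4 + 0·-1 + 1·-3 = -11
  a_7 = 2·-11 + 0·-4 + 1·-1 = -23
  a_8 = 2·-23 + 0·-11 + 1·-4 = -50
  a_9 = 2·-50 + 0·-23 + 1·-11 = -111
  a_10 = 2·-111 + 0·-50 + 1·-23 = -245

2,0,1 ; -245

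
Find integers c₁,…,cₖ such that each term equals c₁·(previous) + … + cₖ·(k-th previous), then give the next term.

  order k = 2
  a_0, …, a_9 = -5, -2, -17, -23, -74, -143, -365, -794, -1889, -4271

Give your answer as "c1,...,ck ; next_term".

1,3 ; -9938

  a_2 = 1·-2 + 3·-5 = -17
  a_3 = 1·-17 + 3·-2 = -23
  a_4 = 1·-23 + 3·-17 = -74
  a_5 = 1·-74 + 3·-23 = -143
  a_6 = 1·-143 + 3·-74 = -365
  a_7 = 1·-365 + 3·-143 = -794
  a_8 = 1·-794 + 3·-365 = -1889
  a_9 = 1·-1889 + 3·-794 = -4271
  a_10 = 1·-4271 + 3·-1889 = -9938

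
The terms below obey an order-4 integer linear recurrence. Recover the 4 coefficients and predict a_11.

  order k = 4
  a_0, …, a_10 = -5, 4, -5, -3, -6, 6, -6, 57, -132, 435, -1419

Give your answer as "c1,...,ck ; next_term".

-2,3,-3,-3 ; 4368

  a_4 = -2·-3 + 3·-5 + -3·4 + -3·-5 = -6
  a_5 = -2·-6 + 3·-3 + -3·-5 + -3·4 = 6
  a_6 = -2·6 + 3·-6 + -3·-3 + -3·-5 = -6
  a_7 = -2·-6 + 3·6 + -3·-6 + -3·-3 = 57
  a_8 = -2·57 + 3·-6 + -3·6 + -3·-6 = -132
  a_9 = -2·-132 + 3·57 + -3·-6 + -3·6 = 435
  a_10 = -2·435 + 3·-132 + -3·57 + -3·-6 = -1419
  a_11 = -2·-1419 + 3·435 + -3·-132 + -3·57 = 4368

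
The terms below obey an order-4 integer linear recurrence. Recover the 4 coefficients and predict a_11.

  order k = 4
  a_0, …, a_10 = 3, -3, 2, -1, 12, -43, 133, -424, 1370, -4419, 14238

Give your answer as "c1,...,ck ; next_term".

  a_4 = -3·-1 + 0·2 + -2·-3 + 1·3 = 12
  a_5 = -3·12 + 0·-1 + -2·2 + 1·-3 = -43
  a_6 = -3·-43 + 0·12 + -2·-1 + 1·2 = 133
  a_7 = -3·133 + 0·-43 + -2·12 + 1·-1 = -424
  a_8 = -3·-424 + 0·133 + -2·-43 + 1·12 = 1370
  a_9 = -3·1370 + 0·-424 + -2·133 + 1·-43 = -4419
  a_10 = -3·-4419 + 0·1370 + -2·-424 + 1·133 = 14238
  a_11 = -3·14238 + 0·-4419 + -2·1370 + 1·-424 = -45878

-3,0,-2,1 ; -45878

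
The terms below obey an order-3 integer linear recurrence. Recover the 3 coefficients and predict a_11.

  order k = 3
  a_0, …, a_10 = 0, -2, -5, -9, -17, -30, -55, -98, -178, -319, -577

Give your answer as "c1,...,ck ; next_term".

1,2,-1 ; -1037

  a_3 = 1·-5 + 2·-2 + -1·0 = -9
  a_4 = 1·-9 + 2·-5 + -1·-2 = -17
  a_5 = 1·-17 + 2·-9 + -1·-5 = -30
  a_6 = 1·-30 + 2·-17 + -1·-9 = -55
  a_7 = 1·-55 + 2·-30 + -1·-17 = -98
  a_8 = 1·-98 + 2·-55 + -1·-30 = -178
  a_9 = 1·-178 + 2·-98 + -1·-55 = -319
  a_10 = 1·-319 + 2·-178 + -1·-98 = -577
  a_11 = 1·-577 + 2·-319 + -1·-178 = -1037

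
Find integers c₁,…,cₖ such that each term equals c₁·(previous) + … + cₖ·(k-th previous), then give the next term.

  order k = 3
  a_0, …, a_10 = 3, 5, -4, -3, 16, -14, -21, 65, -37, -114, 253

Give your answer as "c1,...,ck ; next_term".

-1,-2,1 ; -62

  a_3 = -1·-4 + -2·5 + 1·3 = -3
  a_4 = -1·-3 + -2·-4 + 1·5 = 16
  a_5 = -1·16 + -2·-3 + 1·-4 = -14
  a_6 = -1·-14 + -2·16 + 1·-3 = -21
  a_7 = -1·-21 + -2·-14 + 1·16 = 65
  a_8 = -1·65 + -2·-21 + 1·-14 = -37
  a_9 = -1·-37 + -2·65 + 1·-21 = -114
  a_10 = -1·-114 + -2·-37 + 1·65 = 253
  a_11 = -1·253 + -2·-114 + 1·-37 = -62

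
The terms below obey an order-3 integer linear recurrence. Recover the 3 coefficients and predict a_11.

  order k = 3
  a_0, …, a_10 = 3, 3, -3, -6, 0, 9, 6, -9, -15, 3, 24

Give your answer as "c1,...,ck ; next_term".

0,-1,-1 ; 12

  a_3 = 0·-3 + -1·3 + -1·3 = -6
  a_4 = 0·-6 + -1·-3 + -1·3 = 0
  a_5 = 0·0 + -1·-6 + -1·-3 = 9
  a_6 = 0·9 + -1·0 + -1·-6 = 6
  a_7 = 0·6 + -1·9 + -1·0 = -9
  a_8 = 0·-9 + -1·6 + -1·9 = -15
  a_9 = 0·-15 + -1·-9 + -1·6 = 3
  a_10 = 0·3 + -1·-15 + -1·-9 = 24
  a_11 = 0·24 + -1·3 + -1·-15 = 12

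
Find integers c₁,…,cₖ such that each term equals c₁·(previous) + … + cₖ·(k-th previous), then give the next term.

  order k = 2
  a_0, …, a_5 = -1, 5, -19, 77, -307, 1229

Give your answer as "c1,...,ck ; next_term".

-3,4 ; -4915

  a_2 = -3·5 + 4·-1 = -19
  a_3 = -3·-19 + 4·5 = 77
  a_4 = -3·77 + 4·-19 = -307
  a_5 = -3·-307 + 4·77 = 1229
  a_6 = -3·1229 + 4·-307 = -4915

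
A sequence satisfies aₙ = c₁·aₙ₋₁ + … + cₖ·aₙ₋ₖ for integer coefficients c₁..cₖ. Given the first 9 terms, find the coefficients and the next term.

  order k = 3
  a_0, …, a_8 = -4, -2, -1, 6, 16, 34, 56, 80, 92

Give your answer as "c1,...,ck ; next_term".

2,0,-2 ; 72

  a_3 = 2·-1 + 0·-2 + -2·-4 = 6
  a_4 = 2·6 + 0·-1 + -2·-2 = 16
  a_5 = 2·16 + 0·6 + -2·-1 = 34
  a_6 = 2·34 + 0·16 + -2·6 = 56
  a_7 = 2·56 + 0·34 + -2·16 = 80
  a_8 = 2·80 + 0·56 + -2·34 = 92
  a_9 = 2·92 + 0·80 + -2·56 = 72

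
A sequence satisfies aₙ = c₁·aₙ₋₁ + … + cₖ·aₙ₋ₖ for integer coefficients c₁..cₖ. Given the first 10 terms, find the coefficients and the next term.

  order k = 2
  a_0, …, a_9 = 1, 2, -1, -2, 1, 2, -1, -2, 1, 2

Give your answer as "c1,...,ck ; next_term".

0,-1 ; -1

  a_2 = 0·2 + -1·1 = -1
  a_3 = 0·-1 + -1·2 = -2
  a_4 = 0·-2 + -1·-1 = 1
  a_5 = 0·1 + -1·-2 = 2
  a_6 = 0·2 + -1·1 = -1
  a_7 = 0·-1 + -1·2 = -2
  a_8 = 0·-2 + -1·-1 = 1
  a_9 = 0·1 + -1·-2 = 2
  a_10 = 0·2 + -1·1 = -1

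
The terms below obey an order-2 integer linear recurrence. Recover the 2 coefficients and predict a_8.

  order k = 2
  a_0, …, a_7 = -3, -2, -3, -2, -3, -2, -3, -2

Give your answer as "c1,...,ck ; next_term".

  a_2 = 0·-2 + 1·-3 = -3
  a_3 = 0·-3 + 1·-2 = -2
  a_4 = 0·-2 + 1·-3 = -3
  a_5 = 0·-3 + 1·-2 = -2
  a_6 = 0·-2 + 1·-3 = -3
  a_7 = 0·-3 + 1·-2 = -2
  a_8 = 0·-2 + 1·-3 = -3

0,1 ; -3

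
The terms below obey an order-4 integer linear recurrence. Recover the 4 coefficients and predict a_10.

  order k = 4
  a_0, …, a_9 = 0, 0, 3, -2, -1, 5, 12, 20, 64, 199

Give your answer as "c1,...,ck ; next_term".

2,1,3,3 ; 558

  a_4 = 2·-2 + 1·3 + 3·0 + 3·0 = -1
  a_5 = 2·-1 + 1·-2 + 3·3 + 3·0 = 5
  a_6 = 2·5 + 1·-1 + 3·-2 + 3·3 = 12
  a_7 = 2·12 + 1·5 + 3·-1 + 3·-2 = 20
  a_8 = 2·20 + 1·12 + 3·5 + 3·-1 = 64
  a_9 = 2·64 + 1·20 + 3·12 + 3·5 = 199
  a_10 = 2·199 + 1·64 + 3·20 + 3·12 = 558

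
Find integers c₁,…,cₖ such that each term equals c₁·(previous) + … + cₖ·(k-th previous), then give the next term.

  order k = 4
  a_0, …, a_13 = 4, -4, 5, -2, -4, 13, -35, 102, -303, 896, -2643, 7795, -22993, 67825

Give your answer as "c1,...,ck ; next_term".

-4,-4,-3,-1 ; -200070

  a_4 = -4·-2 + -4·5 + -3·-4 + -1·4 = -4
  a_5 = -4·-4 + -4·-2 + -3·5 + -1·-4 = 13
  a_6 = -4·13 + -4·-4 + -3·-2 + -1·5 = -35
  a_7 = -4·-35 + -4·13 + -3·-4 + -1·-2 = 102
  a_8 = -4·102 + -4·-35 + -3·13 + -1·-4 = -303
  a_9 = -4·-303 + -4·102 + -3·-35 + -1·13 = 896
  a_10 = -4·896 + -4·-303 + -3·102 + -1·-35 = -2643
  a_11 = -4·-2643 + -4·896 + -3·-303 + -1·102 = 7795
  a_12 = -4·7795 + -4·-2643 + -3·896 + -1·-303 = -22993
  a_13 = -4·-22993 + -4·7795 + -3·-2643 + -1·896 = 67825
  a_14 = -4·67825 + -4·-22993 + -3·7795 + -1·-2643 = -200070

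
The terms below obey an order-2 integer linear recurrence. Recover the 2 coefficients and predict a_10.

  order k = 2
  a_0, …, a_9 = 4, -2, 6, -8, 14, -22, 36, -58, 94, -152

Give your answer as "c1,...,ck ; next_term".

  a_2 = -1·-2 + 1·4 = 6
  a_3 = -1·6 + 1·-2 = -8
  a_4 = -1·-8 + 1·6 = 14
  a_5 = -1·14 + 1·-8 = -22
  a_6 = -1·-22 + 1·14 = 36
  a_7 = -1·36 + 1·-22 = -58
  a_8 = -1·-58 + 1·36 = 94
  a_9 = -1·94 + 1·-58 = -152
  a_10 = -1·-152 + 1·94 = 246

-1,1 ; 246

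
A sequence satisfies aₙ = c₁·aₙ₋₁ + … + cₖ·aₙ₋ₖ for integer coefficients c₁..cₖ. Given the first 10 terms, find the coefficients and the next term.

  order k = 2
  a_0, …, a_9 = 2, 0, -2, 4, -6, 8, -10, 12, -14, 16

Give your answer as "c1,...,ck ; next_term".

-2,-1 ; -18

  a_2 = -2·0 + -1·2 = -2
  a_3 = -2·-2 + -1·0 = 4
  a_4 = -2·4 + -1·-2 = -6
  a_5 = -2·-6 + -1·4 = 8
  a_6 = -2·8 + -1·-6 = -10
  a_7 = -2·-10 + -1·8 = 12
  a_8 = -2·12 + -1·-10 = -14
  a_9 = -2·-14 + -1·12 = 16
  a_10 = -2·16 + -1·-14 = -18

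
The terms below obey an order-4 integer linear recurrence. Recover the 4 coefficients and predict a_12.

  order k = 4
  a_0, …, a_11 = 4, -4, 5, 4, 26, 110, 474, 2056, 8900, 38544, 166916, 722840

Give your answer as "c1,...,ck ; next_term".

  a_4 = 4·4 + 2·5 + -2·-4 + -2·4 = 26
  a_5 = 4·26 + 2·4 + -2·5 + -2·-4 = 110
  a_6 = 4·110 + 2·26 + -2·4 + -2·5 = 474
  a_7 = 4·474 + 2·110 + -2·26 + -2·4 = 2056
  a_8 = 4·2056 + 2·474 + -2·110 + -2·26 = 8900
  a_9 = 4·8900 + 2·2056 + -2·474 + -2·110 = 38544
  a_10 = 4·38544 + 2·8900 + -2·2056 + -2·474 = 166916
  a_11 = 4·166916 + 2·38544 + -2·8900 + -2·2056 = 722840
  a_12 = 4·722840 + 2·166916 + -2·38544 + -2·8900 = 3130304

4,2,-2,-2 ; 3130304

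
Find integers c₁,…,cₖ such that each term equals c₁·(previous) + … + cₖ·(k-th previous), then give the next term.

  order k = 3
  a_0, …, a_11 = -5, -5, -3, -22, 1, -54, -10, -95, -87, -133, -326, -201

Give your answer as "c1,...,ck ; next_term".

-1,2,3 ; -850

  a_3 = -1·-3 + 2·-5 + 3·-5 = -22
  a_4 = -1·-22 + 2·-3 + 3·-5 = 1
  a_5 = -1·1 + 2·-22 + 3·-3 = -54
  a_6 = -1·-54 + 2·1 + 3·-22 = -10
  a_7 = -1·-10 + 2·-54 + 3·1 = -95
  a_8 = -1·-95 + 2·-10 + 3·-54 = -87
  a_9 = -1·-87 + 2·-95 + 3·-10 = -133
  a_10 = -1·-133 + 2·-87 + 3·-95 = -326
  a_11 = -1·-326 + 2·-133 + 3·-87 = -201
  a_12 = -1·-201 + 2·-326 + 3·-133 = -850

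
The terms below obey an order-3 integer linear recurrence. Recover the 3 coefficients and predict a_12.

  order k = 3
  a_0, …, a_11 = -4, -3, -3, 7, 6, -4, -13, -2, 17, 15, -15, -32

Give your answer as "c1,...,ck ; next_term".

0,-1,-1 ; 0

  a_3 = 0·-3 + -1·-3 + -1·-4 = 7
  a_4 = 0·7 + -1·-3 + -1·-3 = 6
  a_5 = 0·6 + -1·7 + -1·-3 = -4
  a_6 = 0·-4 + -1·6 + -1·7 = -13
  a_7 = 0·-13 + -1·-4 + -1·6 = -2
  a_8 = 0·-2 + -1·-13 + -1·-4 = 17
  a_9 = 0·17 + -1·-2 + -1·-13 = 15
  a_10 = 0·15 + -1·17 + -1·-2 = -15
  a_11 = 0·-15 + -1·15 + -1·17 = -32
  a_12 = 0·-32 + -1·-15 + -1·15 = 0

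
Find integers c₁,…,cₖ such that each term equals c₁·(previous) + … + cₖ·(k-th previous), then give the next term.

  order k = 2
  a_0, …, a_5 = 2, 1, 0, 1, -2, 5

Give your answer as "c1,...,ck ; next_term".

  a_2 = -2·1 + 1·2 = 0
  a_3 = -2·0 + 1·1 = 1
  a_4 = -2·1 + 1·0 = -2
  a_5 = -2·-2 + 1·1 = 5
  a_6 = -2·5 + 1·-2 = -12

-2,1 ; -12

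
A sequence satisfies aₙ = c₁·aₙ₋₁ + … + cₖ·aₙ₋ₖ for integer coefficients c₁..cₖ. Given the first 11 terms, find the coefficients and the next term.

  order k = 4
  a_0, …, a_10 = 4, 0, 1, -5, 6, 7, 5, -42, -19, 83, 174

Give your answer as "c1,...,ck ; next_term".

0,-2,-3,2 ; -193

  a_4 = 0·-5 + -2·1 + -3·0 + 2·4 = 6
  a_5 = 0·6 + -2·-5 + -3·1 + 2·0 = 7
  a_6 = 0·7 + -2·6 + -3·-5 + 2·1 = 5
  a_7 = 0·5 + -2·7 + -3·6 + 2·-5 = -42
  a_8 = 0·-42 + -2·5 + -3·7 + 2·6 = -19
  a_9 = 0·-19 + -2·-42 + -3·5 + 2·7 = 83
  a_10 = 0·83 + -2·-19 + -3·-42 + 2·5 = 174
  a_11 = 0·174 + -2·83 + -3·-19 + 2·-42 = -193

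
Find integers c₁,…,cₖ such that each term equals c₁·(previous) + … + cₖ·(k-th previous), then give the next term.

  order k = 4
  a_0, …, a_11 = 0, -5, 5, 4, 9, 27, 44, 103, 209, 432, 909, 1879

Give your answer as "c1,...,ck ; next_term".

  a_4 = 1·4 + 2·5 + 1·-5 + -1·0 = 9
  a_5 = 1·9 + 2·4 + 1·5 + -1·-5 = 27
  a_6 = 1·27 + 2·9 + 1·4 + -1·5 = 44
  a_7 = 1·44 + 2·27 + 1·9 + -1·4 = 103
  a_8 = 1·103 + 2·44 + 1·27 + -1·9 = 209
  a_9 = 1·209 + 2·103 + 1·44 + -1·27 = 432
  a_10 = 1·432 + 2·209 + 1·103 + -1·44 = 909
  a_11 = 1·909 + 2·432 + 1·209 + -1·103 = 1879
  a_12 = 1·1879 + 2·909 + 1·432 + -1·209 = 3920

1,2,1,-1 ; 3920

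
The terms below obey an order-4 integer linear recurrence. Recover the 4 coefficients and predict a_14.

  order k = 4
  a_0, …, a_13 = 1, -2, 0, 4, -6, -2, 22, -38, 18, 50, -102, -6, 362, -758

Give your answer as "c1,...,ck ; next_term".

-3,-4,-2,2 ; 634

  a_4 = -3·4 + -4·0 + -2·-2 + 2·1 = -6
  a_5 = -3·-6 + -4·4 + -2·0 + 2·-2 = -2
  a_6 = -3·-2 + -4·-6 + -2·4 + 2·0 = 22
  a_7 = -3·22 + -4·-2 + -2·-6 + 2·4 = -38
  a_8 = -3·-38 + -4·22 + -2·-2 + 2·-6 = 18
  a_9 = -3·18 + -4·-38 + -2·22 + 2·-2 = 50
  a_10 = -3·50 + -4·18 + -2·-38 + 2·22 = -102
  a_11 = -3·-102 + -4·50 + -2·18 + 2·-38 = -6
  a_12 = -3·-6 + -4·-102 + -2·50 + 2·18 = 362
  a_13 = -3·362 + -4·-6 + -2·-102 + 2·50 = -758
  a_14 = -3·-758 + -4·362 + -2·-6 + 2·-102 = 634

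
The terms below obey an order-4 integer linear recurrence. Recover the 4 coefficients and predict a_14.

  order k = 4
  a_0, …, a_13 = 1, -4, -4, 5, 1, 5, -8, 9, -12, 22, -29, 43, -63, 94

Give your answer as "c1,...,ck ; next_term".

  a_4 = 0·5 + 1·-4 + -1·-4 + 1·1 = 1
  a_5 = 0·1 + 1·5 + -1·-4 + 1·-4 = 5
  a_6 = 0·5 + 1·1 + -1·5 + 1·-4 = -8
  a_7 = 0·-8 + 1·5 + -1·1 + 1·5 = 9
  a_8 = 0·9 + 1·-8 + -1·5 + 1·1 = -12
  a_9 = 0·-12 + 1·9 + -1·-8 + 1·5 = 22
  a_10 = 0·22 + 1·-12 + -1·9 + 1·-8 = -29
  a_11 = 0·-29 + 1·22 + -1·-12 + 1·9 = 43
  a_12 = 0·43 + 1·-29 + -1·22 + 1·-12 = -63
  a_13 = 0·-63 + 1·43 + -1·-29 + 1·22 = 94
  a_14 = 0·94 + 1·-63 + -1·43 + 1·-29 = -135

0,1,-1,1 ; -135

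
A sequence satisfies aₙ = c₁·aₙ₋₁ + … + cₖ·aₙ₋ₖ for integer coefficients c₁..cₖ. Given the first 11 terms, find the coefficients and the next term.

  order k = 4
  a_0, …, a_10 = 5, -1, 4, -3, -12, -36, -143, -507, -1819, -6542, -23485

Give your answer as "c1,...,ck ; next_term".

3,2,1,-2 ; -84344

  a_4 = 3·-3 + 2·4 + 1·-1 + -2·5 = -12
  a_5 = 3·-12 + 2·-3 + 1·4 + -2·-1 = -36
  a_6 = 3·-36 + 2·-12 + 1·-3 + -2·4 = -143
  a_7 = 3·-143 + 2·-36 + 1·-12 + -2·-3 = -507
  a_8 = 3·-507 + 2·-143 + 1·-36 + -2·-12 = -1819
  a_9 = 3·-1819 + 2·-507 + 1·-143 + -2·-36 = -6542
  a_10 = 3·-6542 + 2·-1819 + 1·-507 + -2·-143 = -23485
  a_11 = 3·-23485 + 2·-6542 + 1·-1819 + -2·-507 = -84344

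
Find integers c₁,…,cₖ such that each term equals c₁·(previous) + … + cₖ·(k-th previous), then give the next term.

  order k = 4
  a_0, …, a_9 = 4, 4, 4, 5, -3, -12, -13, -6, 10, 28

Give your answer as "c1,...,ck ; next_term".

1,-1,0,-1 ; 31

  a_4 = 1·5 + -1·4 + 0·4 + -1·4 = -3
  a_5 = 1·-3 + -1·5 + 0·4 + -1·4 = -12
  a_6 = 1·-12 + -1·-3 + 0·5 + -1·4 = -13
  a_7 = 1·-13 + -1·-12 + 0·-3 + -1·5 = -6
  a_8 = 1·-6 + -1·-13 + 0·-12 + -1·-3 = 10
  a_9 = 1·10 + -1·-6 + 0·-13 + -1·-12 = 28
  a_10 = 1·28 + -1·10 + 0·-6 + -1·-13 = 31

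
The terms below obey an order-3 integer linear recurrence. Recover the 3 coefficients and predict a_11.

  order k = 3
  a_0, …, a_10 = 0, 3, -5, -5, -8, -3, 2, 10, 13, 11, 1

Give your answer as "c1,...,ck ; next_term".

1,0,-1 ; -12

  a_3 = 1·-5 + 0·3 + -1·0 = -5
  a_4 = 1·-5 + 0·-5 + -1·3 = -8
  a_5 = 1·-8 + 0·-5 + -1·-5 = -3
  a_6 = 1·-3 + 0·-8 + -1·-5 = 2
  a_7 = 1·2 + 0·-3 + -1·-8 = 10
  a_8 = 1·10 + 0·2 + -1·-3 = 13
  a_9 = 1·13 + 0·10 + -1·2 = 11
  a_10 = 1·11 + 0·13 + -1·10 = 1
  a_11 = 1·1 + 0·11 + -1·13 = -12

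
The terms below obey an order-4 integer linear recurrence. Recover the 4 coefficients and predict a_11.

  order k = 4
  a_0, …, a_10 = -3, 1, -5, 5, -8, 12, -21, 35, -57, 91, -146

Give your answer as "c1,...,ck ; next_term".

-2,-1,0,1 ; 236

  a_4 = -2·5 + -1·-5 + 0·1 + 1·-3 = -8
  a_5 = -2·-8 + -1·5 + 0·-5 + 1·1 = 12
  a_6 = -2·12 + -1·-8 + 0·5 + 1·-5 = -21
  a_7 = -2·-21 + -1·12 + 0·-8 + 1·5 = 35
  a_8 = -2·35 + -1·-21 + 0·12 + 1·-8 = -57
  a_9 = -2·-57 + -1·35 + 0·-21 + 1·12 = 91
  a_10 = -2·91 + -1·-57 + 0·35 + 1·-21 = -146
  a_11 = -2·-146 + -1·91 + 0·-57 + 1·35 = 236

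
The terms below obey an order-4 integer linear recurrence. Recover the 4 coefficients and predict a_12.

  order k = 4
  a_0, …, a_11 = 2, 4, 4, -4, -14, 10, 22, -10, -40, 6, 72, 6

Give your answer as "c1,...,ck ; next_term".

-1,-2,-2,-1 ; -122

  a_4 = -1·-4 + -2·4 + -2·4 + -1·2 = -14
  a_5 = -1·-14 + -2·-4 + -2·4 + -1·4 = 10
  a_6 = -1·10 + -2·-14 + -2·-4 + -1·4 = 22
  a_7 = -1·22 + -2·10 + -2·-14 + -1·-4 = -10
  a_8 = -1·-10 + -2·22 + -2·10 + -1·-14 = -40
  a_9 = -1·-40 + -2·-10 + -2·22 + -1·10 = 6
  a_10 = -1·6 + -2·-40 + -2·-10 + -1·22 = 72
  a_11 = -1·72 + -2·6 + -2·-40 + -1·-10 = 6
  a_12 = -1·6 + -2·72 + -2·6 + -1·-40 = -122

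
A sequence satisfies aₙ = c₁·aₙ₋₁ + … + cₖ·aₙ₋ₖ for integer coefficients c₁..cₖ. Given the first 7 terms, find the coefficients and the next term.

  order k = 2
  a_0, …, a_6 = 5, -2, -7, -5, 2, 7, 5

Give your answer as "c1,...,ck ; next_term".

1,-1 ; -2

  a_2 = 1·-2 + -1·5 = -7
  a_3 = 1·-7 + -1·-2 = -5
  a_4 = 1·-5 + -1·-7 = 2
  a_5 = 1·2 + -1·-5 = 7
  a_6 = 1·7 + -1·2 = 5
  a_7 = 1·5 + -1·7 = -2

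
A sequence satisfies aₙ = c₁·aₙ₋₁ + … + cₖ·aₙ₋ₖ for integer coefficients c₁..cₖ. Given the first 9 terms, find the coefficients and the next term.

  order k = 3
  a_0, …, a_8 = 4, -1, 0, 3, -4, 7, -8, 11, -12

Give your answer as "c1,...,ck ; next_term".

  a_3 = -1·0 + 1·-1 + 1·4 = 3
  a_4 = -1·3 + 1·0 + 1·-1 = -4
  a_5 = -1·-4 + 1·3 + 1·0 = 7
  a_6 = -1·7 + 1·-4 + 1·3 = -8
  a_7 = -1·-8 + 1·7 + 1·-4 = 11
  a_8 = -1·11 + 1·-8 + 1·7 = -12
  a_9 = -1·-12 + 1·11 + 1·-8 = 15

-1,1,1 ; 15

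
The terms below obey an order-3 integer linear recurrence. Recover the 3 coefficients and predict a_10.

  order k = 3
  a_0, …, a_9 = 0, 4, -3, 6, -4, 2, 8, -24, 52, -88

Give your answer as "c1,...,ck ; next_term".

-2,0,2 ; 128

  a_3 = -2·-3 + 0·4 + 2·0 = 6
  a_4 = -2·6 + 0·-3 + 2·4 = -4
  a_5 = -2·-4 + 0·6 + 2·-3 = 2
  a_6 = -2·2 + 0·-4 + 2·6 = 8
  a_7 = -2·8 + 0·2 + 2·-4 = -24
  a_8 = -2·-24 + 0·8 + 2·2 = 52
  a_9 = -2·52 + 0·-24 + 2·8 = -88
  a_10 = -2·-88 + 0·52 + 2·-24 = 128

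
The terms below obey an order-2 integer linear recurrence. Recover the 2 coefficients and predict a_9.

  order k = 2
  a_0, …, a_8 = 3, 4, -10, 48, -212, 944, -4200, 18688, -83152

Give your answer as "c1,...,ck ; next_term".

  a_2 = -4·4 + 2·3 = -10
  a_3 = -4·-10 + 2·4 = 48
  a_4 = -4·48 + 2·-10 = -212
  a_5 = -4·-212 + 2·48 = 944
  a_6 = -4·944 + 2·-212 = -4200
  a_7 = -4·-4200 + 2·944 = 18688
  a_8 = -4·18688 + 2·-4200 = -83152
  a_9 = -4·-83152 + 2·18688 = 369984

-4,2 ; 369984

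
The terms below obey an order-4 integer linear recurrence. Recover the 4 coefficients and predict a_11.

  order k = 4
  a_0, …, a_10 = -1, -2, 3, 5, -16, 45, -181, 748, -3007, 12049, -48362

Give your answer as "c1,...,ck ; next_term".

-4,-1,-4,1 ; 194175

  a_4 = -4·5 + -1·3 + -4·-2 + 1·-1 = -16
  a_5 = -4·-16 + -1·5 + -4·3 + 1·-2 = 45
  a_6 = -4·45 + -1·-16 + -4·5 + 1·3 = -181
  a_7 = -4·-181 + -1·45 + -4·-16 + 1·5 = 748
  a_8 = -4·748 + -1·-181 + -4·45 + 1·-16 = -3007
  a_9 = -4·-3007 + -1·748 + -4·-181 + 1·45 = 12049
  a_10 = -4·12049 + -1·-3007 + -4·748 + 1·-181 = -48362
  a_11 = -4·-48362 + -1·12049 + -4·-3007 + 1·748 = 194175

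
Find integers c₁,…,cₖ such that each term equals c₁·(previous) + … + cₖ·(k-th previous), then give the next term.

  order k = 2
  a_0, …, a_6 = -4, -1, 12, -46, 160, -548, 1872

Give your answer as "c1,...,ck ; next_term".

-4,-2 ; -6392

  a_2 = -4·-1 + -2·-4 = 12
  a_3 = -4·12 + -2·-1 = -46
  a_4 = -4·-46 + -2·12 = 160
  a_5 = -4·160 + -2·-46 = -548
  a_6 = -4·-548 + -2·160 = 1872
  a_7 = -4·1872 + -2·-548 = -6392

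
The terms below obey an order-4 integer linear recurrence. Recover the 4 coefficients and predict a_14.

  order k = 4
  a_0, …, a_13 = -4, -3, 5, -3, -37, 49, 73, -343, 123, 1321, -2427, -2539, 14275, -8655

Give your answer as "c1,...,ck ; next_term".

-1,-3,3,4 ; -51495

  a_4 = -1·-3 + -3·5 + 3·-3 + 4·-4 = -37
  a_5 = -1·-37 + -3·-3 + 3·5 + 4·-3 = 49
  a_6 = -1·49 + -3·-37 + 3·-3 + 4·5 = 73
  a_7 = -1·73 + -3·49 + 3·-37 + 4·-3 = -343
  a_8 = -1·-343 + -3·73 + 3·49 + 4·-37 = 123
  a_9 = -1·123 + -3·-343 + 3·73 + 4·49 = 1321
  a_10 = -1·1321 + -3·123 + 3·-343 + 4·73 = -2427
  a_11 = -1·-2427 + -3·1321 + 3·123 + 4·-343 = -2539
  a_12 = -1·-2539 + -3·-2427 + 3·1321 + 4·123 = 14275
  a_13 = -1·14275 + -3·-2539 + 3·-2427 + 4·1321 = -8655
  a_14 = -1·-8655 + -3·14275 + 3·-2539 + 4·-2427 = -51495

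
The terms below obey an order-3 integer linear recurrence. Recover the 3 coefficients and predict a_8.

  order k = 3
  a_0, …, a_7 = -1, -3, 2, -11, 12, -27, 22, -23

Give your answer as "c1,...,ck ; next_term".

-2,1,4 ; -40

  a_3 = -2·2 + 1·-3 + 4·-1 = -11
  a_4 = -2·-11 + 1·2 + 4·-3 = 12
  a_5 = -2·12 + 1·-11 + 4·2 = -27
  a_6 = -2·-27 + 1·12 + 4·-11 = 22
  a_7 = -2·22 + 1·-27 + 4·12 = -23
  a_8 = -2·-23 + 1·22 + 4·-27 = -40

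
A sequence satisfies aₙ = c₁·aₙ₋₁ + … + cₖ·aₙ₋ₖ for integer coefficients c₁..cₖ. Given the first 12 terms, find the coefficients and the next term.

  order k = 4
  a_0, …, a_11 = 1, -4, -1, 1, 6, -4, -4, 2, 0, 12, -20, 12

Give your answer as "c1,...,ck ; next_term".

  a_4 = -2·1 + -2·-1 + -2·-4 + -2·1 = 6
  a_5 = -2·6 + -2·1 + -2·-1 + -2·-4 = -4
  a_6 = -2·-4 + -2·6 + -2·1 + -2·-1 = -4
  a_7 = -2·-4 + -2·-4 + -2·6 + -2·1 = 2
  a_8 = -2·2 + -2·-4 + -2·-4 + -2·6 = 0
  a_9 = -2·0 + -2·2 + -2·-4 + -2·-4 = 12
  a_10 = -2·12 + -2·0 + -2·2 + -2·-4 = -20
  a_11 = -2·-20 + -2·12 + -2·0 + -2·2 = 12
  a_12 = -2·12 + -2·-20 + -2·12 + -2·0 = -8

-2,-2,-2,-2 ; -8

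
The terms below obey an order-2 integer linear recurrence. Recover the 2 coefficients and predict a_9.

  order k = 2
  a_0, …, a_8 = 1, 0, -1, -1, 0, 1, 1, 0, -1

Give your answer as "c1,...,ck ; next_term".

  a_2 = 1·0 + -1·1 = -1
  a_3 = 1·-1 + -1·0 = -1
  a_4 = 1·-1 + -1·-1 = 0
  a_5 = 1·0 + -1·-1 = 1
  a_6 = 1·1 + -1·0 = 1
  a_7 = 1·1 + -1·1 = 0
  a_8 = 1·0 + -1·1 = -1
  a_9 = 1·-1 + -1·0 = -1

1,-1 ; -1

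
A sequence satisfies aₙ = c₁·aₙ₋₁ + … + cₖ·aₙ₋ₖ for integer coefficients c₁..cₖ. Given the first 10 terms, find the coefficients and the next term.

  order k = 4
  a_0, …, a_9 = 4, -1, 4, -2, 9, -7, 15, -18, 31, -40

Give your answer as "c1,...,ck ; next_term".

0,1,-1,1 ; 64

  a_4 = 0·-2 + 1·4 + -1·-1 + 1·4 = 9
  a_5 = 0·9 + 1·-2 + -1·4 + 1·-1 = -7
  a_6 = 0·-7 + 1·9 + -1·-2 + 1·4 = 15
  a_7 = 0·15 + 1·-7 + -1·9 + 1·-2 = -18
  a_8 = 0·-18 + 1·15 + -1·-7 + 1·9 = 31
  a_9 = 0·31 + 1·-18 + -1·15 + 1·-7 = -40
  a_10 = 0·-40 + 1·31 + -1·-18 + 1·15 = 64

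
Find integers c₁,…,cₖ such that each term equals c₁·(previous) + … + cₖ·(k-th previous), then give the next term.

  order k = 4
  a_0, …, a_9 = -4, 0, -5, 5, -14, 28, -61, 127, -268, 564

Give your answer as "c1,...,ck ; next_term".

  a_4 = -2·5 + 0·-5 + 0·0 + 1·-4 = -14
  a_5 = -2·-14 + 0·5 + 0·-5 + 1·0 = 28
  a_6 = -2·28 + 0·-14 + 0·5 + 1·-5 = -61
  a_7 = -2·-61 + 0·28 + 0·-14 + 1·5 = 127
  a_8 = -2·127 + 0·-61 + 0·28 + 1·-14 = -268
  a_9 = -2·-268 + 0·127 + 0·-61 + 1·28 = 564
  a_10 = -2·564 + 0·-268 + 0·127 + 1·-61 = -1189

-2,0,0,1 ; -1189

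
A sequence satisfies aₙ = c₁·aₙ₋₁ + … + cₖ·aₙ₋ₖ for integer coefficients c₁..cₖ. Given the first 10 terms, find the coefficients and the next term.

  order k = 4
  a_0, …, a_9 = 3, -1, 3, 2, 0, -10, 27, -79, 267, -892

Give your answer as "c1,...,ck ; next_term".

  a_4 = -3·2 + 0·3 + -3·-1 + 1·3 = 0
  a_5 = -3·0 + 0·2 + -3·3 + 1·-1 = -10
  a_6 = -3·-10 + 0·0 + -3·2 + 1·3 = 27
  a_7 = -3·27 + 0·-10 + -3·0 + 1·2 = -79
  a_8 = -3·-79 + 0·27 + -3·-10 + 1·0 = 267
  a_9 = -3·267 + 0·-79 + -3·27 + 1·-10 = -892
  a_10 = -3·-892 + 0·267 + -3·-79 + 1·27 = 2940

-3,0,-3,1 ; 2940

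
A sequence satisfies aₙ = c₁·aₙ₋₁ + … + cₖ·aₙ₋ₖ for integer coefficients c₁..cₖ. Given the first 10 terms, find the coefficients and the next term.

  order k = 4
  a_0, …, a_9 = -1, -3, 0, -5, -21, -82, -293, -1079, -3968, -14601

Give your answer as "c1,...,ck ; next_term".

  a_4 = 3·-5 + 2·0 + 1·-3 + 3·-1 = -21
  a_5 = 3·-21 + 2·-5 + 1·0 + 3·-3 = -82
  a_6 = 3·-82 + 2·-21 + 1·-5 + 3·0 = -293
  a_7 = 3·-293 + 2·-82 + 1·-21 + 3·-5 = -1079
  a_8 = 3·-1079 + 2·-293 + 1·-82 + 3·-21 = -3968
  a_9 = 3·-3968 + 2·-1079 + 1·-293 + 3·-82 = -14601
  a_10 = 3·-14601 + 2·-3968 + 1·-1079 + 3·-293 = -53697

3,2,1,3 ; -53697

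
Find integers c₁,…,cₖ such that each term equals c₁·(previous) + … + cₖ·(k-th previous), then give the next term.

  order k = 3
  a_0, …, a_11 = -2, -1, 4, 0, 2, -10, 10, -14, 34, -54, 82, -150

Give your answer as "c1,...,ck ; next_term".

  a_3 = -1·4 + 0·-1 + -2·-2 = 0
  a_4 = -1·0 + 0·4 + -2·-1 = 2
  a_5 = -1·2 + 0·0 + -2·4 = -10
  a_6 = -1·-10 + 0·2 + -2·0 = 10
  a_7 = -1·10 + 0·-10 + -2·2 = -14
  a_8 = -1·-14 + 0·10 + -2·-10 = 34
  a_9 = -1·34 + 0·-14 + -2·10 = -54
  a_10 = -1·-54 + 0·34 + -2·-14 = 82
  a_11 = -1·82 + 0·-54 + -2·34 = -150
  a_12 = -1·-150 + 0·82 + -2·-54 = 258

-1,0,-2 ; 258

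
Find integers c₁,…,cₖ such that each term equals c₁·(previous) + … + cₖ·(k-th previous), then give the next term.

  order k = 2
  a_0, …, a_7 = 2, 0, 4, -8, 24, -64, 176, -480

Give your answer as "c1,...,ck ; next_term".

-2,2 ; 1312

  a_2 = -2·0 + 2·2 = 4
  a_3 = -2·4 + 2·0 = -8
  a_4 = -2·-8 + 2·4 = 24
  a_5 = -2·24 + 2·-8 = -64
  a_6 = -2·-64 + 2·24 = 176
  a_7 = -2·176 + 2·-64 = -480
  a_8 = -2·-480 + 2·176 = 1312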